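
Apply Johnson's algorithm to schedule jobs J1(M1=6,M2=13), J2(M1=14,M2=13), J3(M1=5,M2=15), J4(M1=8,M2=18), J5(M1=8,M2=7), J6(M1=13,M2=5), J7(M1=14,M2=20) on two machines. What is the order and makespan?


Johnson's rule:
Group 1 (M1≤M2, sort by M1): ['J3', 'J1', 'J4', 'J7']
Group 2 (M1>M2, sort desc M2): ['J2', 'J5', 'J6']
Sequence: J3 → J1 → J4 → J7 → J2 → J5 → J6
Makespan calculation:
  J3: M1 done=5, M2 done=20
  J1: M1 done=11, M2 done=33
  J4: M1 done=19, M2 done=51
  J7: M1 done=33, M2 done=71
  J2: M1 done=47, M2 done=84
  J5: M1 done=55, M2 done=91
  J6: M1 done=68, M2 done=96
= Sequence: J3 → J1 → J4 → J7 → J2 → J5 → J6, Makespan: 96


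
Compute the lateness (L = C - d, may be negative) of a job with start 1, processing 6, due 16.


Completion = 1 + 6 = 7
Lateness = C - d = 7 - 16
= -9


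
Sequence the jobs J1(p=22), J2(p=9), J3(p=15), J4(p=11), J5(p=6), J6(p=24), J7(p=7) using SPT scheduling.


SPT: sort by shortest processing time
  J5: p=6
  J7: p=7
  J2: p=9
  J4: p=11
  J3: p=15
  J1: p=22
  J6: p=24
Order: J5 → J7 → J2 → J4 → J3 → J1 → J6


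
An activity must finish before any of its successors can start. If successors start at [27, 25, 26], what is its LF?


LF = min of all successor start times
Successors start at: [27, 25, 26]
LF = min(27, 25, 26)
= 25


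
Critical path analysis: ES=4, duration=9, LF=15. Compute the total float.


EF = ES + duration = 4 + 9 = 13
LS = LF - duration = 15 - 9 = 6
Total Float = LF - EF = 15 - 13
(or LS - ES = 6 - 4)
= 2


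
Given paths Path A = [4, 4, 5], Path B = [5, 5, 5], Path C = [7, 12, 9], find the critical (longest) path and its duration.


Path A: 4 + 4 + 5 = 13
Path B: 5 + 5 + 5 = 15
Path C: 7 + 12 + 9 = 28
Critical path = longest = max(13, 15, 28)
= 28 (Path C)


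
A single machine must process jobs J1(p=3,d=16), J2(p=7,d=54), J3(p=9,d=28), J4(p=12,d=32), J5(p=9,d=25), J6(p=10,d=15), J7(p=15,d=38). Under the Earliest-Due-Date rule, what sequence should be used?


EDD: sort by earliest due date
  J6: d=15, p=10
  J1: d=16, p=3
  J5: d=25, p=9
  J3: d=28, p=9
  J4: d=32, p=12
  J7: d=38, p=15
  J2: d=54, p=7
Order: J6 → J1 → J5 → J3 → J4 → J7 → J2


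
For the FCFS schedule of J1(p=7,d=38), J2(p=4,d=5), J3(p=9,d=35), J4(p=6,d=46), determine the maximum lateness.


Lateness per job (L = C - d):
  J1: C=7, d=38, L=-31
  J2: C=11, d=5, L=6
  J3: C=20, d=35, L=-15
  J4: C=26, d=46, L=-20
Lmax = max(-31, 6, -15, -20)
= 6


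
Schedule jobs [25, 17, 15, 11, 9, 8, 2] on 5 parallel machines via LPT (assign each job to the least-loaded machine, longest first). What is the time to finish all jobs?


Jobs (LPT sorted): [25, 17, 15, 11, 9, 8, 2]
Machines: 5
  J=25 → Machine 1 (load: 0+25=25)
  J=17 → Machine 2 (load: 0+17=17)
  J=15 → Machine 3 (load: 0+15=15)
  J=11 → Machine 4 (load: 0+11=11)
  J=9 → Machine 5 (load: 0+9=9)
  J=8 → Machine 5 (load: 9+8=17)
  J=2 → Machine 4 (load: 11+2=13)
Machine loads: [25, 17, 15, 13, 17]
Makespan = max = 25 time units


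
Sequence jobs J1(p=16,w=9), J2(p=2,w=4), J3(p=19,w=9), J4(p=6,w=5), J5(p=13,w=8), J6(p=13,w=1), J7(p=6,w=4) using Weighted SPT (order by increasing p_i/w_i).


WSPT (Smith's rule): sort by p/w ascending
  J2: p/w = 2/4 = 0.500
  J4: p/w = 6/5 = 1.200
  J7: p/w = 6/4 = 1.500
  J5: p/w = 13/8 = 1.625
  J1: p/w = 16/9 = 1.778
  J3: p/w = 19/9 = 2.111
  J6: p/w = 13/1 = 13.000
Order: J2 → J4 → J7 → J5 → J1 → J3 → J6


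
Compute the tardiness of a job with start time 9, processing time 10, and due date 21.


Completion = start + processing = 9 + 10 = 19
Tardiness = max(0, C - d) = max(0, 19 - 21)
= max(0, -2)
= 0


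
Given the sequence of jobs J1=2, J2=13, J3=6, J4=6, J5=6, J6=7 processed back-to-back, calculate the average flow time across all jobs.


Completion times:
  J1: completes at 2
  J2: completes at 15
  J3: completes at 21
  J4: completes at 27
  J5: completes at 33
  J6: completes at 40
Sum = 138
Average = 138/6
= 23.00


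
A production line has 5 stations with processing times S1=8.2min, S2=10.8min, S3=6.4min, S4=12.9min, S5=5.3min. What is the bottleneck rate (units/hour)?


Bottleneck = longest station time
Station times: [8.2, 10.8, 6.4, 12.9, 5.3]
Max = 12.9 min
Rate = 60 / 12.9
= 4.65 units/hour (bottleneck: 12.9min)


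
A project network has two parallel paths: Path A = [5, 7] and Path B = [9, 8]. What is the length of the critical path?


Path A: 5 + 7 = 12
Path B: 9 + 8 = 17
Critical path = longest = max(12, 17)
= 17 (Path B)


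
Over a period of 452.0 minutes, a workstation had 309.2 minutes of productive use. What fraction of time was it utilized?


Utilization = busy / total × 100
= 309.2 / 452.0 × 100
= 68.4%


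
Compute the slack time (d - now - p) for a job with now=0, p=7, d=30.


Slack = due - current_time - processing
= 30 - 0 - 7
= 23


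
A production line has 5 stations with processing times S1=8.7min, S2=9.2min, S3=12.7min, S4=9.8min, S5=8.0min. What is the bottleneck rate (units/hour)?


Bottleneck = longest station time
Station times: [8.7, 9.2, 12.7, 9.8, 8.0]
Max = 12.7 min
Rate = 60 / 12.7
= 4.72 units/hour (bottleneck: 12.7min)


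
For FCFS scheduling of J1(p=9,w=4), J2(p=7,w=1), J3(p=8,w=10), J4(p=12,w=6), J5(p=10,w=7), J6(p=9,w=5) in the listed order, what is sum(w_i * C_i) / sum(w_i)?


Completion times:
  J1: C=9, w×C=4×9=36
  J2: C=16, w×C=1×16=16
  J3: C=24, w×C=10×24=240
  J4: C=36, w×C=6×36=216
  J5: C=46, w×C=7×46=322
  J6: C=55, w×C=5×55=275
Sum w×C = 1105
Sum w = 33
Weighted avg = 1105/33
= 33.48


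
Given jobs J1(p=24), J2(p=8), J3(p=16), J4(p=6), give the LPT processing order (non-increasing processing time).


LPT: sort by longest processing time first
  J1: p=24
  J3: p=16
  J2: p=8
  J4: p=6
Order: J1 → J3 → J2 → J4


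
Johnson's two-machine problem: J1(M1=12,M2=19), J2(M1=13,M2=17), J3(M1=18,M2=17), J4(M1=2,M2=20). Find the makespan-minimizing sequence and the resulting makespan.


Johnson's rule:
Group 1 (M1≤M2, sort by M1): ['J4', 'J1', 'J2']
Group 2 (M1>M2, sort desc M2): ['J3']
Sequence: J4 → J1 → J2 → J3
Makespan calculation:
  J4: M1 done=2, M2 done=22
  J1: M1 done=14, M2 done=41
  J2: M1 done=27, M2 done=58
  J3: M1 done=45, M2 done=75
= Sequence: J4 → J1 → J2 → J3, Makespan: 75


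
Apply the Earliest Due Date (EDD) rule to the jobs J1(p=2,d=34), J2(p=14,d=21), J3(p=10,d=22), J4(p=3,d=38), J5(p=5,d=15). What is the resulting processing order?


EDD: sort by earliest due date
  J5: d=15, p=5
  J2: d=21, p=14
  J3: d=22, p=10
  J1: d=34, p=2
  J4: d=38, p=3
Order: J5 → J2 → J3 → J1 → J4


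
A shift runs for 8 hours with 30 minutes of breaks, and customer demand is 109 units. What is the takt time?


Available = 8×60 - 30 = 450 min
Takt time = 450 / 109
= 4.13 min/unit


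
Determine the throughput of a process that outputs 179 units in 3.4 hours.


Throughput = units / time
= 179 / 3.4
= 52.6 units/hour


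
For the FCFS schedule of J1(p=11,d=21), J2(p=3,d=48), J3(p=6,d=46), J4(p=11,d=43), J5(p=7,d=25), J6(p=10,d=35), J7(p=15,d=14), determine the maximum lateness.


Lateness per job (L = C - d):
  J1: C=11, d=21, L=-10
  J2: C=14, d=48, L=-34
  J3: C=20, d=46, L=-26
  J4: C=31, d=43, L=-12
  J5: C=38, d=25, L=13
  J6: C=48, d=35, L=13
  J7: C=63, d=14, L=49
Lmax = max(-10, -34, -26, -12, 13, 13, 49)
= 49


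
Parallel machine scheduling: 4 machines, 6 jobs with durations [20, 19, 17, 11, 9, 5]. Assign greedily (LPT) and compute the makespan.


Jobs (LPT sorted): [20, 19, 17, 11, 9, 5]
Machines: 4
  J=20 → Machine 1 (load: 0+20=20)
  J=19 → Machine 2 (load: 0+19=19)
  J=17 → Machine 3 (load: 0+17=17)
  J=11 → Machine 4 (load: 0+11=11)
  J=9 → Machine 4 (load: 11+9=20)
  J=5 → Machine 3 (load: 17+5=22)
Machine loads: [20, 19, 22, 20]
Makespan = max = 22 time units


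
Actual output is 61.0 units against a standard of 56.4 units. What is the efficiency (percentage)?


Efficiency = (actual / standard) × 100
= (61.0 / 56.4) × 100
= 108.2%


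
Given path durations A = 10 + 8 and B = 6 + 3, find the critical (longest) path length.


Path A: 10 + 8 = 18
Path B: 6 + 3 = 9
Critical path = longest = max(18, 9)
= 18 (Path A)


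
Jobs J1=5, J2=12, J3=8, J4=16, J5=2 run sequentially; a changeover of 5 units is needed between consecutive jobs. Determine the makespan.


Makespan = Σ processing + (n-1) × setup
= (5 + 12 + 8 + 16 + 2) + (5-1)×5
= 43 + 20
= 63 time units


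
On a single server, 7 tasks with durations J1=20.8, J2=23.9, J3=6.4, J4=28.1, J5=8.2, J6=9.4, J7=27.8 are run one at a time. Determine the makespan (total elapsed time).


Sequential makespan: sum all processing times
= 20.8 + 23.9 + 6.4 + 28.1 + 8.2 + 9.4 + 27.8
= 124.6 time units


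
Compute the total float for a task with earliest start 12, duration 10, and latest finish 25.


EF = ES + duration = 12 + 10 = 22
LS = LF - duration = 25 - 10 = 15
Total Float = LF - EF = 25 - 22
(or LS - ES = 15 - 12)
= 3


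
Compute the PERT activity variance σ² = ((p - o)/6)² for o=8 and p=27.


σ² = ((p - o) / 6)² = (p - o)² / 36
= (27 - 8)² / 36
= 19² / 36
= 361 / 36
= 10.0278


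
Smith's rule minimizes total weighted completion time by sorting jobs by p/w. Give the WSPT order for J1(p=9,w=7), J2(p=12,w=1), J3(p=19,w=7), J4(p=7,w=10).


WSPT (Smith's rule): sort by p/w ascending
  J4: p/w = 7/10 = 0.700
  J1: p/w = 9/7 = 1.286
  J3: p/w = 19/7 = 2.714
  J2: p/w = 12/1 = 12.000
Order: J4 → J1 → J3 → J2


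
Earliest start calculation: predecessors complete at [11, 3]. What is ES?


ES = max of all predecessor completion times
Predecessors: [11, 3]
ES = max(11, 3)
= 11


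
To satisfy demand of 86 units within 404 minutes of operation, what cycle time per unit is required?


Cycle time = available time / demand
= 404 / 86
= 4.70 min/unit


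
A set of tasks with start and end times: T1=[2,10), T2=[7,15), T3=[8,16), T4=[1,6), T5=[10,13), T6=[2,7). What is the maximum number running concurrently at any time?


Check each time point for overlaps:
  t=2: 3 tasks active (T1, T4, T6)
Max concurrent = 3


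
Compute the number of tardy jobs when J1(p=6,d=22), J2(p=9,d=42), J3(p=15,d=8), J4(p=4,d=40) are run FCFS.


Completion vs due date:
  J1: C=6, d=22 → on time
  J2: C=15, d=42 → on time
  J3: C=30, d=8 → TARDY
  J4: C=34, d=40 → on time
Tardy jobs: J3
Count = 1


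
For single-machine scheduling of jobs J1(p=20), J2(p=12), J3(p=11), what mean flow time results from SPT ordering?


SPT order: J3 → J2 → J1
Completion times:
  J3: C=11
  J2: C=23
  J1: C=43
Sum = 77, n = 3
Mean flow = 77/3
= 25.67


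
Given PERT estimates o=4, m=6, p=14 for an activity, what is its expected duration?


te = (o + 4m + p) / 6
= (4 + 4×6 + 14) / 6
= (4 + 24 + 14) / 6
= 42 / 6
= 7.00


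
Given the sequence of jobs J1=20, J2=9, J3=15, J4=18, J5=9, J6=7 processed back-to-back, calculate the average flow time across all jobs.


Completion times:
  J1: completes at 20
  J2: completes at 29
  J3: completes at 44
  J4: completes at 62
  J5: completes at 71
  J6: completes at 78
Sum = 304
Average = 304/6
= 50.67


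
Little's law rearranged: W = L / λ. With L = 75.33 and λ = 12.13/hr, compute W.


Little's law: L = λW → W = L / λ
= 75.33 / 12.13
= 6.21 hours


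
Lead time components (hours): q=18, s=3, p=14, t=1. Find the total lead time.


Lead time = queue + setup + processing + transit
= 18 + 3 + 14 + 1
= 36 hours


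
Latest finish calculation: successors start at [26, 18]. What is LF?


LF = min of all successor start times
Successors start at: [26, 18]
LF = min(26, 18)
= 18


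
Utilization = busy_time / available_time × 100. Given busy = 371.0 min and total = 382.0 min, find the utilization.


Utilization = busy / total × 100
= 371.0 / 382.0 × 100
= 97.1%


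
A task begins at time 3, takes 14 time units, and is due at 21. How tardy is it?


Completion = start + processing = 3 + 14 = 17
Tardiness = max(0, C - d) = max(0, 17 - 21)
= max(0, -4)
= 0


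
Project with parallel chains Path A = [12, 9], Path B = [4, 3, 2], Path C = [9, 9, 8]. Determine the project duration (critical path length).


Path A: 12 + 9 = 21
Path B: 4 + 3 + 2 = 9
Path C: 9 + 9 + 8 = 26
Critical path = longest = max(21, 9, 26)
= 26 (Path C)


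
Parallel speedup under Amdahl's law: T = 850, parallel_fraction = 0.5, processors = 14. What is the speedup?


Amdahl's law: T_p = T × ((1-p) + p/N)
= 850 × ((1-0.5) + 0.5/14)
= 850 × (0.50 + 0.0357)
= 850 × 0.5357
= 455.36
Speedup = 850/455.36
= 1.87×


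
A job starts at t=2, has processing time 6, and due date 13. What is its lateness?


Completion = 2 + 6 = 8
Lateness = C - d = 8 - 13
= -5


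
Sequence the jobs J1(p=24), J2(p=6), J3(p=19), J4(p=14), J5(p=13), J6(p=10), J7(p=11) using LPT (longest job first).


LPT: sort by longest processing time first
  J1: p=24
  J3: p=19
  J4: p=14
  J5: p=13
  J7: p=11
  J6: p=10
  J2: p=6
Order: J1 → J3 → J4 → J5 → J7 → J6 → J2


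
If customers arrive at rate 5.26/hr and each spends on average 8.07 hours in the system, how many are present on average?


Little's law: L = λ × W
= 5.26 × 8.07
= 42.45


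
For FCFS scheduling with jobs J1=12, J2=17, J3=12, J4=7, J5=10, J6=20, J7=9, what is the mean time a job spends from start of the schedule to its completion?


Completion times:
  J1: completes at 12
  J2: completes at 29
  J3: completes at 41
  J4: completes at 48
  J5: completes at 58
  J6: completes at 78
  J7: completes at 87
Sum = 353
Average = 353/7
= 50.43


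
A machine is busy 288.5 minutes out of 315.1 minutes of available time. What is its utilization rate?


Utilization = busy / total × 100
= 288.5 / 315.1 × 100
= 91.6%


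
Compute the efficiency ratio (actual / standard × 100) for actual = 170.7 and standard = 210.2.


Efficiency = (actual / standard) × 100
= (170.7 / 210.2) × 100
= 81.2%


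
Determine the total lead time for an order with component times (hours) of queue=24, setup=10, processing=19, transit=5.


Lead time = queue + setup + processing + transit
= 24 + 10 + 19 + 5
= 58 hours


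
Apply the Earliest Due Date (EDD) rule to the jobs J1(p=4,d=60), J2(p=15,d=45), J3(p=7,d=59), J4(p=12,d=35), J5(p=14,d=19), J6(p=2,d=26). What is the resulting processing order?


EDD: sort by earliest due date
  J5: d=19, p=14
  J6: d=26, p=2
  J4: d=35, p=12
  J2: d=45, p=15
  J3: d=59, p=7
  J1: d=60, p=4
Order: J5 → J6 → J4 → J2 → J3 → J1


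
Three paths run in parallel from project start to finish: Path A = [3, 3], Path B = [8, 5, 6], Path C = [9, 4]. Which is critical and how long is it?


Path A: 3 + 3 = 6
Path B: 8 + 5 + 6 = 19
Path C: 9 + 4 = 13
Critical path = longest = max(6, 19, 13)
= 19 (Path B)


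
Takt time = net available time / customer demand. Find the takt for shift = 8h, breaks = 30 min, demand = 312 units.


Available = 8×60 - 30 = 450 min
Takt time = 450 / 312
= 1.44 min/unit


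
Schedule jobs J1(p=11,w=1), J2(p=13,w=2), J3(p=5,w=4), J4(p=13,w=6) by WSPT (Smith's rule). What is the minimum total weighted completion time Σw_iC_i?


WSPT order (by p/w): J3 → J4 → J2 → J1
  J3: C=5, w·C=4×5=20
  J4: C=18, w·C=6×18=108
  J2: C=31, w·C=2×31=62
  J1: C=42, w·C=1×42=42
Σ w·C = 232
= 232


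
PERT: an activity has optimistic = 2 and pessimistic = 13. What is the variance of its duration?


σ² = ((p - o) / 6)² = (p - o)² / 36
= (13 - 2)² / 36
= 11² / 36
= 121 / 36
= 3.3611


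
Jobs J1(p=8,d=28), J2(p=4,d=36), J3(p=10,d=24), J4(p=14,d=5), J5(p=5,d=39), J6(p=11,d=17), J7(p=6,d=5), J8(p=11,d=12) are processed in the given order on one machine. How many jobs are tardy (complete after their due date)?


Completion vs due date:
  J1: C=8, d=28 → on time
  J2: C=12, d=36 → on time
  J3: C=22, d=24 → on time
  J4: C=36, d=5 → TARDY
  J5: C=41, d=39 → TARDY
  J6: C=52, d=17 → TARDY
  J7: C=58, d=5 → TARDY
  J8: C=69, d=12 → TARDY
Tardy jobs: J4, J5, J6, J7, J8
Count = 5


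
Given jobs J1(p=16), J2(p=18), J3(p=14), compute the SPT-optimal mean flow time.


SPT order: J3 → J1 → J2
Completion times:
  J3: C=14
  J1: C=30
  J2: C=48
Sum = 92, n = 3
Mean flow = 92/3
= 30.67


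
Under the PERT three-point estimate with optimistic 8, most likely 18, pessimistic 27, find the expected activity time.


te = (o + 4m + p) / 6
= (8 + 4×18 + 27) / 6
= (8 + 72 + 27) / 6
= 107 / 6
= 17.83


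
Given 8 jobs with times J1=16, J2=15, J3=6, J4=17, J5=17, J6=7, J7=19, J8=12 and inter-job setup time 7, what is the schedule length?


Makespan = Σ processing + (n-1) × setup
= (16 + 15 + 6 + 17 + 17 + 7 + 19 + 12) + (8-1)×7
= 109 + 49
= 158 time units


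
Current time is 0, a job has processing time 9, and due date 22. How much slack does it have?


Slack = due - current_time - processing
= 22 - 0 - 9
= 13


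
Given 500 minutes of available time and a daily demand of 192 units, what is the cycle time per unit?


Cycle time = available time / demand
= 500 / 192
= 2.60 min/unit


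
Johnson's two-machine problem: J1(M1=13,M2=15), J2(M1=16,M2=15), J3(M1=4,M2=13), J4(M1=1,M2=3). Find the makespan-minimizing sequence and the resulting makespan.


Johnson's rule:
Group 1 (M1≤M2, sort by M1): ['J4', 'J3', 'J1']
Group 2 (M1>M2, sort desc M2): ['J2']
Sequence: J4 → J3 → J1 → J2
Makespan calculation:
  J4: M1 done=1, M2 done=4
  J3: M1 done=5, M2 done=18
  J1: M1 done=18, M2 done=33
  J2: M1 done=34, M2 done=49
= Sequence: J4 → J3 → J1 → J2, Makespan: 49


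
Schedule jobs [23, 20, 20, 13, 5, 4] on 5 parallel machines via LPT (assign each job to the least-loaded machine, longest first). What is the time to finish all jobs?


Jobs (LPT sorted): [23, 20, 20, 13, 5, 4]
Machines: 5
  J=23 → Machine 1 (load: 0+23=23)
  J=20 → Machine 2 (load: 0+20=20)
  J=20 → Machine 3 (load: 0+20=20)
  J=13 → Machine 4 (load: 0+13=13)
  J=5 → Machine 5 (load: 0+5=5)
  J=4 → Machine 5 (load: 5+4=9)
Machine loads: [23, 20, 20, 13, 9]
Makespan = max = 23 time units


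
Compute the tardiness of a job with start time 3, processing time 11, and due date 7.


Completion = start + processing = 3 + 11 = 14
Tardiness = max(0, C - d) = max(0, 14 - 7)
= max(0, 7)
= 7


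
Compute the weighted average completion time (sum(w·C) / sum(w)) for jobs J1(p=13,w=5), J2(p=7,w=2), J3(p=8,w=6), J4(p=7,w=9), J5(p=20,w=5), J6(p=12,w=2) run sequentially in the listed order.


Completion times:
  J1: C=13, w×C=5×13=65
  J2: C=20, w×C=2×20=40
  J3: C=28, w×C=6×28=168
  J4: C=35, w×C=9×35=315
  J5: C=55, w×C=5×55=275
  J6: C=67, w×C=2×67=134
Sum w×C = 997
Sum w = 29
Weighted avg = 997/29
= 34.38


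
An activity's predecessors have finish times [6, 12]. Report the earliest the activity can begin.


ES = max of all predecessor completion times
Predecessors: [6, 12]
ES = max(6, 12)
= 12


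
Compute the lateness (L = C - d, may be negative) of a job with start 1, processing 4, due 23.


Completion = 1 + 4 = 5
Lateness = C - d = 5 - 23
= -18


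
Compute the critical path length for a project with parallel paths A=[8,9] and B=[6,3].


Path A: 8 + 9 = 17
Path B: 6 + 3 = 9
Critical path = longest = max(17, 9)
= 17 (Path A)


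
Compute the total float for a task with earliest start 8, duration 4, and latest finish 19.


EF = ES + duration = 8 + 4 = 12
LS = LF - duration = 19 - 4 = 15
Total Float = LF - EF = 19 - 12
(or LS - ES = 15 - 8)
= 7


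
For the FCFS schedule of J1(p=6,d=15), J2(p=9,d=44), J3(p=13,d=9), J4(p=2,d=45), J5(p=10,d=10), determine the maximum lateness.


Lateness per job (L = C - d):
  J1: C=6, d=15, L=-9
  J2: C=15, d=44, L=-29
  J3: C=28, d=9, L=19
  J4: C=30, d=45, L=-15
  J5: C=40, d=10, L=30
Lmax = max(-9, -29, 19, -15, 30)
= 30


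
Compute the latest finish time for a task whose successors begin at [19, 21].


LF = min of all successor start times
Successors start at: [19, 21]
LF = min(19, 21)
= 19


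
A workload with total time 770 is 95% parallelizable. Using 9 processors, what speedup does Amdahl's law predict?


Amdahl's law: T_p = T × ((1-p) + p/N)
= 770 × ((1-0.95) + 0.95/9)
= 770 × (0.05 + 0.1056)
= 770 × 0.1556
= 119.78
Speedup = 770/119.78
= 6.43×


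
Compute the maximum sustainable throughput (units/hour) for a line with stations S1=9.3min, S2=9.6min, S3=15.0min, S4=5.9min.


Bottleneck = longest station time
Station times: [9.3, 9.6, 15.0, 5.9]
Max = 15.0 min
Rate = 60 / 15.0
= 4.00 units/hour (bottleneck: 15.0min)


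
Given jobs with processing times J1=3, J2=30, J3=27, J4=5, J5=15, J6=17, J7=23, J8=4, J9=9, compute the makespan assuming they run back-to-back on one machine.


Sequential makespan: sum all processing times
= 3 + 30 + 27 + 5 + 15 + 17 + 23 + 4 + 9
= 133 time units


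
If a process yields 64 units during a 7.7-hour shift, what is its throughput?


Throughput = units / time
= 64 / 7.7
= 8.3 units/hour


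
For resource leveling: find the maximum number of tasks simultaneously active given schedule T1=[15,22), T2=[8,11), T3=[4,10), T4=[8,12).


Check each time point for overlaps:
  t=8: 3 tasks active (T2, T3, T4)
Max concurrent = 3


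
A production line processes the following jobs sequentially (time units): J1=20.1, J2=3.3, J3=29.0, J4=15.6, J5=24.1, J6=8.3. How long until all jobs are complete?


Sequential makespan: sum all processing times
= 20.1 + 3.3 + 29.0 + 15.6 + 24.1 + 8.3
= 100.4 time units


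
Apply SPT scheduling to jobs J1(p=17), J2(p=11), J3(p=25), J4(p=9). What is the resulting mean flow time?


SPT order: J4 → J2 → J1 → J3
Completion times:
  J4: C=9
  J2: C=20
  J1: C=37
  J3: C=62
Sum = 128, n = 4
Mean flow = 128/4
= 32.00


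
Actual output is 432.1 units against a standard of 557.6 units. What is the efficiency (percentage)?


Efficiency = (actual / standard) × 100
= (432.1 / 557.6) × 100
= 77.5%


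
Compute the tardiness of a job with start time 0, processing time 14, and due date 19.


Completion = start + processing = 0 + 14 = 14
Tardiness = max(0, C - d) = max(0, 14 - 19)
= max(0, -5)
= 0


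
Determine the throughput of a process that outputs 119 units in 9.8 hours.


Throughput = units / time
= 119 / 9.8
= 12.1 units/hour


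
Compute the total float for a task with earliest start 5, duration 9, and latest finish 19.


EF = ES + duration = 5 + 9 = 14
LS = LF - duration = 19 - 9 = 10
Total Float = LF - EF = 19 - 14
(or LS - ES = 10 - 5)
= 5


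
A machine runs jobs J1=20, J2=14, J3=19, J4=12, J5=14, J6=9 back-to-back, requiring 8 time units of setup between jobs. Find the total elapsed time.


Makespan = Σ processing + (n-1) × setup
= (20 + 14 + 19 + 12 + 14 + 9) + (6-1)×8
= 88 + 40
= 128 time units


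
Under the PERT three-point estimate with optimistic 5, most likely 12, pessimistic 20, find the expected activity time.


te = (o + 4m + p) / 6
= (5 + 4×12 + 20) / 6
= (5 + 48 + 20) / 6
= 73 / 6
= 12.17


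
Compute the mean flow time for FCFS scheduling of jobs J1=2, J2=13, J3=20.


Completion times:
  J1: completes at 2
  J2: completes at 15
  J3: completes at 35
Sum = 52
Average = 52/3
= 17.33


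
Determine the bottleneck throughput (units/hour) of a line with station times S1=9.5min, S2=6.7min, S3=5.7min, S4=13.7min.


Bottleneck = longest station time
Station times: [9.5, 6.7, 5.7, 13.7]
Max = 13.7 min
Rate = 60 / 13.7
= 4.38 units/hour (bottleneck: 13.7min)


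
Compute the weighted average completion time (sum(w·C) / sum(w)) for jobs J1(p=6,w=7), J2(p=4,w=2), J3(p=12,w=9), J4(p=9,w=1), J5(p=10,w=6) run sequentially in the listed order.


Completion times:
  J1: C=6, w×C=7×6=42
  J2: C=10, w×C=2×10=20
  J3: C=22, w×C=9×22=198
  J4: C=31, w×C=1×31=31
  J5: C=41, w×C=6×41=246
Sum w×C = 537
Sum w = 25
Weighted avg = 537/25
= 21.48


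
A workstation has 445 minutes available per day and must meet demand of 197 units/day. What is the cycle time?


Cycle time = available time / demand
= 445 / 197
= 2.26 min/unit


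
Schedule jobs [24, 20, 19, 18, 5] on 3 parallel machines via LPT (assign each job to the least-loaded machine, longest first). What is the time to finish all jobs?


Jobs (LPT sorted): [24, 20, 19, 18, 5]
Machines: 3
  J=24 → Machine 1 (load: 0+24=24)
  J=20 → Machine 2 (load: 0+20=20)
  J=19 → Machine 3 (load: 0+19=19)
  J=18 → Machine 3 (load: 19+18=37)
  J=5 → Machine 2 (load: 20+5=25)
Machine loads: [24, 25, 37]
Makespan = max = 37 time units


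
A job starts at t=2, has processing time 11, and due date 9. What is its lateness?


Completion = 2 + 11 = 13
Lateness = C - d = 13 - 9
= 4


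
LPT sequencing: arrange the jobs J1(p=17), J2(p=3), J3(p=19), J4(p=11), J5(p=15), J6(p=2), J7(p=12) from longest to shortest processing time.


LPT: sort by longest processing time first
  J3: p=19
  J1: p=17
  J5: p=15
  J7: p=12
  J4: p=11
  J2: p=3
  J6: p=2
Order: J3 → J1 → J5 → J7 → J4 → J2 → J6


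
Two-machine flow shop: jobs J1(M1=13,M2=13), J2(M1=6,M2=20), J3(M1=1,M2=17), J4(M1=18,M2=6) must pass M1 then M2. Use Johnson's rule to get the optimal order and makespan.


Johnson's rule:
Group 1 (M1≤M2, sort by M1): ['J3', 'J2', 'J1']
Group 2 (M1>M2, sort desc M2): ['J4']
Sequence: J3 → J2 → J1 → J4
Makespan calculation:
  J3: M1 done=1, M2 done=18
  J2: M1 done=7, M2 done=38
  J1: M1 done=20, M2 done=51
  J4: M1 done=38, M2 done=57
= Sequence: J3 → J2 → J1 → J4, Makespan: 57


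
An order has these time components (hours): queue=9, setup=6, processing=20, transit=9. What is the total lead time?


Lead time = queue + setup + processing + transit
= 9 + 6 + 20 + 9
= 44 hours


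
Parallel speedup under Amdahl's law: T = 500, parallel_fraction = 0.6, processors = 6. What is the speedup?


Amdahl's law: T_p = T × ((1-p) + p/N)
= 500 × ((1-0.6) + 0.6/6)
= 500 × (0.40 + 0.1000)
= 500 × 0.5000
= 250.00
Speedup = 500/250.00
= 2.00×


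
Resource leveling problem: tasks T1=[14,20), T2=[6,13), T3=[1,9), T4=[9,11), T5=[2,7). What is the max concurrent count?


Check each time point for overlaps:
  t=6: 3 tasks active (T2, T3, T5)
Max concurrent = 3


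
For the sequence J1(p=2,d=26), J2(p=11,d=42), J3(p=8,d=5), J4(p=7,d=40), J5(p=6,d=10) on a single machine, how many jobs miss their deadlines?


Completion vs due date:
  J1: C=2, d=26 → on time
  J2: C=13, d=42 → on time
  J3: C=21, d=5 → TARDY
  J4: C=28, d=40 → on time
  J5: C=34, d=10 → TARDY
Tardy jobs: J3, J5
Count = 2


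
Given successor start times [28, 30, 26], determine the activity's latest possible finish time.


LF = min of all successor start times
Successors start at: [28, 30, 26]
LF = min(28, 30, 26)
= 26


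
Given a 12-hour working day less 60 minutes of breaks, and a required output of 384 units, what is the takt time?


Available = 12×60 - 60 = 660 min
Takt time = 660 / 384
= 1.72 min/unit


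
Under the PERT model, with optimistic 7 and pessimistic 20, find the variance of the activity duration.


σ² = ((p - o) / 6)² = (p - o)² / 36
= (20 - 7)² / 36
= 13² / 36
= 169 / 36
= 4.6944


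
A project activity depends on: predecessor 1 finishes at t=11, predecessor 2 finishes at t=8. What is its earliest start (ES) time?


ES = max of all predecessor completion times
Predecessors: [11, 8]
ES = max(11, 8)
= 11


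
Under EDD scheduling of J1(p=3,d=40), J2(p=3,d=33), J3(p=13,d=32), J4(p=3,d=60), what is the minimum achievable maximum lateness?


EDD order: J3 → J2 → J1 → J4
Completion and lateness:
  J3: C=13, d=32, L=13-32=-19
  J2: C=16, d=33, L=16-33=-17
  J1: C=19, d=40, L=19-40=-21
  J4: C=22, d=60, L=22-60=-38
Lmax = max(-19, -17, -21, -38)
= -17


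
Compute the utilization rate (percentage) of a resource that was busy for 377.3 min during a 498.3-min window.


Utilization = busy / total × 100
= 377.3 / 498.3 × 100
= 75.7%


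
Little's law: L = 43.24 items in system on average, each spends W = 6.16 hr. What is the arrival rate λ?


Little's law: L = λW → λ = L / W
= 43.24 / 6.16
= 7.02 per hour


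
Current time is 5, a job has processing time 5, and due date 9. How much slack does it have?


Slack = due - current_time - processing
= 9 - 5 - 5
= -1


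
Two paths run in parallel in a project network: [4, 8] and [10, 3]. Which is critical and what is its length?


Path A: 4 + 8 = 12
Path B: 10 + 3 = 13
Critical path = longest = max(12, 13)
= 13 (Path B)


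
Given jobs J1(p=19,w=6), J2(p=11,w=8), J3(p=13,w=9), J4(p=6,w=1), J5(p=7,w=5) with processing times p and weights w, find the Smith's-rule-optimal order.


WSPT (Smith's rule): sort by p/w ascending
  J2: p/w = 11/8 = 1.375
  J5: p/w = 7/5 = 1.400
  J3: p/w = 13/9 = 1.444
  J1: p/w = 19/6 = 3.167
  J4: p/w = 6/1 = 6.000
Order: J2 → J5 → J3 → J1 → J4


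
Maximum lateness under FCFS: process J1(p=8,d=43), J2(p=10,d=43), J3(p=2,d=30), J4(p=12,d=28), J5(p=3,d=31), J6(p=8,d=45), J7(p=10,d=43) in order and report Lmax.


Lateness per job (L = C - d):
  J1: C=8, d=43, L=-35
  J2: C=18, d=43, L=-25
  J3: C=20, d=30, L=-10
  J4: C=32, d=28, L=4
  J5: C=35, d=31, L=4
  J6: C=43, d=45, L=-2
  J7: C=53, d=43, L=10
Lmax = max(-35, -25, -10, 4, 4, -2, 10)
= 10


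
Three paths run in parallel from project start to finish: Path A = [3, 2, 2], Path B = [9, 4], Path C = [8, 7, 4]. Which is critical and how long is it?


Path A: 3 + 2 + 2 = 7
Path B: 9 + 4 = 13
Path C: 8 + 7 + 4 = 19
Critical path = longest = max(7, 13, 19)
= 19 (Path C)


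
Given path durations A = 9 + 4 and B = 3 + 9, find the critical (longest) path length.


Path A: 9 + 4 = 13
Path B: 3 + 9 = 12
Critical path = longest = max(13, 12)
= 13 (Path A)


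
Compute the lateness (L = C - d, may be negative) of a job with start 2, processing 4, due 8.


Completion = 2 + 4 = 6
Lateness = C - d = 6 - 8
= -2


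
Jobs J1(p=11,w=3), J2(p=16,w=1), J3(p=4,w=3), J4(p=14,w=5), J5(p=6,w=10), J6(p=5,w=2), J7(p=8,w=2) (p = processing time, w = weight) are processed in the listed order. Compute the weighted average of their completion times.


Completion times:
  J1: C=11, w×C=3×11=33
  J2: C=27, w×C=1×27=27
  J3: C=31, w×C=3×31=93
  J4: C=45, w×C=5×45=225
  J5: C=51, w×C=10×51=510
  J6: C=56, w×C=2×56=112
  J7: C=64, w×C=2×64=128
Sum w×C = 1128
Sum w = 26
Weighted avg = 1128/26
= 43.38


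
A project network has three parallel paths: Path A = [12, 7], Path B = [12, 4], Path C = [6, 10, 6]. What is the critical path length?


Path A: 12 + 7 = 19
Path B: 12 + 4 = 16
Path C: 6 + 10 + 6 = 22
Critical path = longest = max(19, 16, 22)
= 22 (Path C)


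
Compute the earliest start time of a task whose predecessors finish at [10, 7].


ES = max of all predecessor completion times
Predecessors: [10, 7]
ES = max(10, 7)
= 10


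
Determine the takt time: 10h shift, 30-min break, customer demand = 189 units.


Available = 10×60 - 30 = 570 min
Takt time = 570 / 189
= 3.02 min/unit


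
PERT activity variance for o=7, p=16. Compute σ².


σ² = ((p - o) / 6)² = (p - o)² / 36
= (16 - 7)² / 36
= 9² / 36
= 81 / 36
= 2.2500


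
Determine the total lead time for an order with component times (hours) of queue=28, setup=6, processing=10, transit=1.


Lead time = queue + setup + processing + transit
= 28 + 6 + 10 + 1
= 45 hours


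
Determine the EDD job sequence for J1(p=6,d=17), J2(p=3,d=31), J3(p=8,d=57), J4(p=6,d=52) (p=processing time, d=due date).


EDD: sort by earliest due date
  J1: d=17, p=6
  J2: d=31, p=3
  J4: d=52, p=6
  J3: d=57, p=8
Order: J1 → J2 → J4 → J3


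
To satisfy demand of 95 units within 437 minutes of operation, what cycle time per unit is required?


Cycle time = available time / demand
= 437 / 95
= 4.60 min/unit


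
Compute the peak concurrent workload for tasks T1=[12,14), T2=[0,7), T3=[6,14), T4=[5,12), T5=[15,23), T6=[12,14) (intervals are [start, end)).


Check each time point for overlaps:
  t=6: 3 tasks active (T2, T3, T4)
Max concurrent = 3


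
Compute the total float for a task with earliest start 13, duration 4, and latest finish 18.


EF = ES + duration = 13 + 4 = 17
LS = LF - duration = 18 - 4 = 14
Total Float = LF - EF = 18 - 17
(or LS - ES = 14 - 13)
= 1


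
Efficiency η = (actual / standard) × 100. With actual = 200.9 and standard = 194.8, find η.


Efficiency = (actual / standard) × 100
= (200.9 / 194.8) × 100
= 103.1%


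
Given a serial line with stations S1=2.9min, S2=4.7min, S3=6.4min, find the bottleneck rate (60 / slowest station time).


Bottleneck = longest station time
Station times: [2.9, 4.7, 6.4]
Max = 6.4 min
Rate = 60 / 6.4
= 9.38 units/hour (bottleneck: 6.4min)


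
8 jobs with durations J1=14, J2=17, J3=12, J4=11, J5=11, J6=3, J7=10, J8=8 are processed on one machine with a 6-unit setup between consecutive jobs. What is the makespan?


Makespan = Σ processing + (n-1) × setup
= (14 + 17 + 12 + 11 + 11 + 3 + 10 + 8) + (8-1)×6
= 86 + 42
= 128 time units


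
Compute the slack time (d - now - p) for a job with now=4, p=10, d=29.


Slack = due - current_time - processing
= 29 - 4 - 10
= 15


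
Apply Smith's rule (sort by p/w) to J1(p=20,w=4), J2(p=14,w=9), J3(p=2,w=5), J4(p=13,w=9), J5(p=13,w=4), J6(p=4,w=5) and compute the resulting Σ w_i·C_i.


WSPT order (by p/w): J3 → J6 → J4 → J2 → J5 → J1
  J3: C=2, w·C=5×2=10
  J6: C=6, w·C=5×6=30
  J4: C=19, w·C=9×19=171
  J2: C=33, w·C=9×33=297
  J5: C=46, w·C=4×46=184
  J1: C=66, w·C=4×66=264
Σ w·C = 956
= 956


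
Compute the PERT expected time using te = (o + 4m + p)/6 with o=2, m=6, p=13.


te = (o + 4m + p) / 6
= (2 + 4×6 + 13) / 6
= (2 + 24 + 13) / 6
= 39 / 6
= 6.50


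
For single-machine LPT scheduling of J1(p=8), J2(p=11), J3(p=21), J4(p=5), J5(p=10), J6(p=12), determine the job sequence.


LPT: sort by longest processing time first
  J3: p=21
  J6: p=12
  J2: p=11
  J5: p=10
  J1: p=8
  J4: p=5
Order: J3 → J6 → J2 → J5 → J1 → J4


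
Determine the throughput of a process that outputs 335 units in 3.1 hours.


Throughput = units / time
= 335 / 3.1
= 108.1 units/hour


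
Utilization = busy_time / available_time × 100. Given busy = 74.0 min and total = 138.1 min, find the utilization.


Utilization = busy / total × 100
= 74.0 / 138.1 × 100
= 53.6%


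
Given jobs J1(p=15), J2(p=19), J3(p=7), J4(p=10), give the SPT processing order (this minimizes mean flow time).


SPT: sort by shortest processing time
  J3: p=7
  J4: p=10
  J1: p=15
  J2: p=19
Order: J3 → J4 → J1 → J2


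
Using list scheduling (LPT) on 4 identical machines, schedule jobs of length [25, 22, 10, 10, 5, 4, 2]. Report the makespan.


Jobs (LPT sorted): [25, 22, 10, 10, 5, 4, 2]
Machines: 4
  J=25 → Machine 1 (load: 0+25=25)
  J=22 → Machine 2 (load: 0+22=22)
  J=10 → Machine 3 (load: 0+10=10)
  J=10 → Machine 4 (load: 0+10=10)
  J=5 → Machine 3 (load: 10+5=15)
  J=4 → Machine 4 (load: 10+4=14)
  J=2 → Machine 4 (load: 14+2=16)
Machine loads: [25, 22, 15, 16]
Makespan = max = 25 time units


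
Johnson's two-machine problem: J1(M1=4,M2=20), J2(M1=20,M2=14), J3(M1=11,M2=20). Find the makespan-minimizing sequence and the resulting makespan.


Johnson's rule:
Group 1 (M1≤M2, sort by M1): ['J1', 'J3']
Group 2 (M1>M2, sort desc M2): ['J2']
Sequence: J1 → J3 → J2
Makespan calculation:
  J1: M1 done=4, M2 done=24
  J3: M1 done=15, M2 done=44
  J2: M1 done=35, M2 done=58
= Sequence: J1 → J3 → J2, Makespan: 58


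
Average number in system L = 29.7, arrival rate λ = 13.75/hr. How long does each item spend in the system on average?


Little's law: L = λW → W = L / λ
= 29.7 / 13.75
= 2.16 hours


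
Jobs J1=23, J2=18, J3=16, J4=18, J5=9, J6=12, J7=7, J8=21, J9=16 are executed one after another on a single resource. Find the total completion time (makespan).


Sequential makespan: sum all processing times
= 23 + 18 + 16 + 18 + 9 + 12 + 7 + 21 + 16
= 140 time units


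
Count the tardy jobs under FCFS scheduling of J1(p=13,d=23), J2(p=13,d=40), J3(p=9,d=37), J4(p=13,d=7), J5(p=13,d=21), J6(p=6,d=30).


Completion vs due date:
  J1: C=13, d=23 → on time
  J2: C=26, d=40 → on time
  J3: C=35, d=37 → on time
  J4: C=48, d=7 → TARDY
  J5: C=61, d=21 → TARDY
  J6: C=67, d=30 → TARDY
Tardy jobs: J4, J5, J6
Count = 3


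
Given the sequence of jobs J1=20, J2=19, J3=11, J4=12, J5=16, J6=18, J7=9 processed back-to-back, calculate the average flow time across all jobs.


Completion times:
  J1: completes at 20
  J2: completes at 39
  J3: completes at 50
  J4: completes at 62
  J5: completes at 78
  J6: completes at 96
  J7: completes at 105
Sum = 450
Average = 450/7
= 64.29


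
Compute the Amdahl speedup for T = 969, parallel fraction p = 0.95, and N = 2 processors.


Amdahl's law: T_p = T × ((1-p) + p/N)
= 969 × ((1-0.95) + 0.95/2)
= 969 × (0.05 + 0.4750)
= 969 × 0.5250
= 508.73
Speedup = 969/508.73
= 1.90×


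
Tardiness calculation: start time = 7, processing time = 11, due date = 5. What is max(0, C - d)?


Completion = start + processing = 7 + 11 = 18
Tardiness = max(0, C - d) = max(0, 18 - 5)
= max(0, 13)
= 13


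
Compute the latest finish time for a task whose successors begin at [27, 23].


LF = min of all successor start times
Successors start at: [27, 23]
LF = min(27, 23)
= 23


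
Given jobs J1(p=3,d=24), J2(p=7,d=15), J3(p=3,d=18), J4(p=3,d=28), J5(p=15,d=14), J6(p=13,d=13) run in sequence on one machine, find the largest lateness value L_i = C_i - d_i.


Lateness per job (L = C - d):
  J1: C=3, d=24, L=-21
  J2: C=10, d=15, L=-5
  J3: C=13, d=18, L=-5
  J4: C=16, d=28, L=-12
  J5: C=31, d=14, L=17
  J6: C=44, d=13, L=31
Lmax = max(-21, -5, -5, -12, 17, 31)
= 31


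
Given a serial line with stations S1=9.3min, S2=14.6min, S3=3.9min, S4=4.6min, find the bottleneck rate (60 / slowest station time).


Bottleneck = longest station time
Station times: [9.3, 14.6, 3.9, 4.6]
Max = 14.6 min
Rate = 60 / 14.6
= 4.11 units/hour (bottleneck: 14.6min)


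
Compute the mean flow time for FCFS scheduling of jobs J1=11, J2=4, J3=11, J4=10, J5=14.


Completion times:
  J1: completes at 11
  J2: completes at 15
  J3: completes at 26
  J4: completes at 36
  J5: completes at 50
Sum = 138
Average = 138/5
= 27.60


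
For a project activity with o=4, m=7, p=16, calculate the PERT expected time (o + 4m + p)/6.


te = (o + 4m + p) / 6
= (4 + 4×7 + 16) / 6
= (4 + 28 + 16) / 6
= 48 / 6
= 8.00


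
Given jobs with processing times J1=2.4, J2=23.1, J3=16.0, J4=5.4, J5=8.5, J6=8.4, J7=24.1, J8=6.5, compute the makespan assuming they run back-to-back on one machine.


Sequential makespan: sum all processing times
= 2.4 + 23.1 + 16.0 + 5.4 + 8.5 + 8.4 + 24.1 + 6.5
= 94.4 time units


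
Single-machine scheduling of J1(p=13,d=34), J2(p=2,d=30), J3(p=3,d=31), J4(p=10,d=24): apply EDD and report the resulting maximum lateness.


EDD order: J4 → J2 → J3 → J1
Completion and lateness:
  J4: C=10, d=24, L=10-24=-14
  J2: C=12, d=30, L=12-30=-18
  J3: C=15, d=31, L=15-31=-16
  J1: C=28, d=34, L=28-34=-6
Lmax = max(-14, -18, -16, -6)
= -6


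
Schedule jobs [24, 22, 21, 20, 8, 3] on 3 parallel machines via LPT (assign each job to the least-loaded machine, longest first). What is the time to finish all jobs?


Jobs (LPT sorted): [24, 22, 21, 20, 8, 3]
Machines: 3
  J=24 → Machine 1 (load: 0+24=24)
  J=22 → Machine 2 (load: 0+22=22)
  J=21 → Machine 3 (load: 0+21=21)
  J=20 → Machine 3 (load: 21+20=41)
  J=8 → Machine 2 (load: 22+8=30)
  J=3 → Machine 1 (load: 24+3=27)
Machine loads: [27, 30, 41]
Makespan = max = 41 time units
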